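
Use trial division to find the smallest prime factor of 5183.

71

5183 is odd.
Digit sum 17, not divisible by 3.
Ends in 3: not divisible by 5.
7: 5183 = 7·740 + 3
11: 5183 = 11·471 + 2
13: 5183 = 13·398 + 9
17: 5183 = 17·304 + 15
19: 5183 = 19·272 + 15
23: 5183 = 23·225 + 8
29: 5183 = 29·178 + 21
31: 5183 = 31·167 + 6
37: 5183 = 37·140 + 3
41: 5183 = 41·126 + 17
43: 5183 = 43·120 + 23
47: 5183 = 47·110 + 13
53: 5183 = 53·97 + 42
59: 5183 = 59·87 + 50
61: 5183 = 61·84 + 59
67: 5183 = 67·77 + 24
71: 5183 = 71·73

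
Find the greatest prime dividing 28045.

28045 = 5 · 5609
5609 = 71 · 79
79 is prime.
So 28045 = 5 · 71 · 79; the largest prime factor is 79.

79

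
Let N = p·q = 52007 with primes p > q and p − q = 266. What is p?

397

Since p = q + 266, we have 52007 = q(q + 266), so q² + 266q − 52007 = 0.
Discriminant: 266² + 4·52007 = 70756 + 208028 = 278784; √278784 = 528.
q = (−266 + 528)/2 = 131, and p = q + 266 = 397.
Check: 131 · 397 = 52007.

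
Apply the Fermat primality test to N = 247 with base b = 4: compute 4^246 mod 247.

235

4^1 ≡ 4 (mod 247)
4^2 ≡ 4^2 = 16 ≡ 16 (mod 247)
4^4 ≡ 16^2 = 256 ≡ 9 (mod 247)
4^8 ≡ 9^2 = 81 ≡ 81 (mod 247)
4^16 ≡ 81^2 = 6561 ≡ 139 (mod 247)
4^32 ≡ 139^2 = 19321 ≡ 55 (mod 247)
4^64 ≡ 55^2 = 3025 ≡ 61 (mod 247)
4^128 ≡ 61^2 = 3721 ≡ 16 (mod 247)
246 = 128 + 64 + 32 + 16 + 4 + 2 in binary powers of 2.
So 4^246 ≡ 16 · 61 · 55 · 139 · 9 · 16 ≡ 235 (mod 247).
Since 235 ≠ 1, base 4 is a Fermat witness: 247 is composite.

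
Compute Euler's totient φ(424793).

Factor: 424793 = 31 · 71 · 193.
φ(424793) = (31−1) · (71−1) · (193−1) = 30 · 70 · 192 = 403200.

403200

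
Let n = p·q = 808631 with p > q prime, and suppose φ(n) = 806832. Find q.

φ(n) = (p−1)(q−1) = n − (p+q) + 1, so p + q = 808631 − 806832 + 1 = 1800.
p and q are the roots of t² − 1800t + 808631 = 0.
Discriminant: 1800² − 4·808631 = 3240000 − 3234524 = 5476; √5476 = 74.
q = (1800 − 74)/2 = 863, p = (1800 + 74)/2 = 937.
Check: 863 · 937 = 808631.

863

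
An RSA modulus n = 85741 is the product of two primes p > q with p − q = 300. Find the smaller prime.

Since p = q + 300, we have 85741 = q(q + 300), so q² + 300q − 85741 = 0.
Discriminant: 300² + 4·85741 = 90000 + 342964 = 432964; √432964 = 658.
q = (−300 + 658)/2 = 179, and p = q + 300 = 479.
Check: 179 · 479 = 85741.

179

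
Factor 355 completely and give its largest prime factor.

355 = 5 · 71
71 is prime.
So 355 = 5 · 71; the largest prime factor is 71.

71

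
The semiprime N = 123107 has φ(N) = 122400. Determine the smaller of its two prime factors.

307

φ(n) = (p−1)(q−1) = n − (p+q) + 1, so p + q = 123107 − 122400 + 1 = 708.
p and q are the roots of t² − 708t + 123107 = 0.
Discriminant: 708² − 4·123107 = 501264 − 492428 = 8836; √8836 = 94.
q = (708 − 94)/2 = 307, p = (708 + 94)/2 = 401.
Check: 307 · 401 = 123107.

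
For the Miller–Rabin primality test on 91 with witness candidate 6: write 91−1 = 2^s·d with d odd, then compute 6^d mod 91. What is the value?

83

91 − 1 = 90 = 2^1 · 45, so d = 45.
6^1 ≡ 6 (mod 91)
6^2 ≡ 6^2 = 36 ≡ 36 (mod 91)
6^4 ≡ 36^2 = 1296 ≡ 22 (mod 91)
6^8 ≡ 22^2 = 484 ≡ 29 (mod 91)
6^16 ≡ 29^2 = 841 ≡ 22 (mod 91)
6^32 ≡ 22^2 = 484 ≡ 29 (mod 91)
45 = 32 + 8 + 4 + 1 in binary powers of 2.
So 6^45 ≡ 29 · 29 · 22 · 6 ≡ 83 (mod 91).
Squaring chain: 83; never reaches −1, so base 6 is a Miller–Rabin witness that 91 is composite.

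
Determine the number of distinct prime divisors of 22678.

4

22678 = 2 · 11339
11339 = 17 · 667
667 = 23 · 29
22678 = 2 · 17 · 23 · 29, which has 4 distinct prime factors.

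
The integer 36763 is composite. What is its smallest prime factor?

36763 is odd.
Digit sum 25, not divisible by 3.
Ends in 3: not divisible by 5.
7: 36763 = 7·5251 + 6
11: 36763 = 11·3342 + 1
13: 36763 = 13·2827 + 12
17: 36763 = 17·2162 + 9
19: 36763 = 19·1934 + 17
23: 36763 = 23·1598 + 9
29: 36763 = 29·1267 + 20
31: 36763 = 31·1185 + 28
37: 36763 = 37·993 + 22
41: 36763 = 41·896 + 27
43: 36763 = 43·854 + 41
47: 36763 = 47·782 + 9
53: 36763 = 53·693 + 34
59: 36763 = 59·623 + 6
61: 36763 = 61·602 + 41
67: 36763 = 67·548 + 47
71: 36763 = 71·517 + 56
73: 36763 = 73·503 + 44
79: 36763 = 79·465 + 28
83: 36763 = 83·442 + 77
89: 36763 = 89·413 + 6
97: 36763 = 97·379

97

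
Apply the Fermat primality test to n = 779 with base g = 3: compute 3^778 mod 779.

214

3^1 ≡ 3 (mod 779)
3^2 ≡ 3^2 = 9 ≡ 9 (mod 779)
3^4 ≡ 9^2 = 81 ≡ 81 (mod 779)
3^8 ≡ 81^2 = 6561 ≡ 329 (mod 779)
3^16 ≡ 329^2 = 108241 ≡ 739 (mod 779)
3^32 ≡ 739^2 = 546121 ≡ 42 (mod 779)
3^64 ≡ 42^2 = 1764 ≡ 206 (mod 779)
3^128 ≡ 206^2 = 42436 ≡ 370 (mod 779)
3^256 ≡ 370^2 = 136900 ≡ 575 (mod 779)
3^512 ≡ 575^2 = 330625 ≡ 329 (mod 779)
778 = 512 + 256 + 8 + 2 in binary powers of 2.
So 3^778 ≡ 329 · 575 · 329 · 9 ≡ 214 (mod 779).
Since 214 ≠ 1, base 3 is a Fermat witness: 779 is composite.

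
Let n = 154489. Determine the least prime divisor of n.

19

154489 is odd.
Digit sum 31, not divisible by 3.
Ends in 9: not divisible by 5.
7: 154489 = 7·22069 + 6
11: 154489 = 11·14044 + 5
13: 154489 = 13·11883 + 10
17: 154489 = 17·9087 + 10
19: 154489 = 19·8131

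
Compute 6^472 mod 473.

6^1 ≡ 6 (mod 473)
6^2 ≡ 6^2 = 36 ≡ 36 (mod 473)
6^4 ≡ 36^2 = 1296 ≡ 350 (mod 473)
6^8 ≡ 350^2 = 122500 ≡ 466 (mod 473)
6^16 ≡ 466^2 = 217156 ≡ 49 (mod 473)
6^32 ≡ 49^2 = 2401 ≡ 36 (mod 473)
6^64 ≡ 36^2 = 1296 ≡ 350 (mod 473)
6^128 ≡ 350^2 = 122500 ≡ 466 (mod 473)
6^256 ≡ 466^2 = 217156 ≡ 49 (mod 473)
472 = 256 + 128 + 64 + 16 + 8 in binary powers of 2.
So 6^472 ≡ 49 · 466 · 350 · 49 · 466 ≡ 135 (mod 473).
Since 135 ≠ 1, base 6 is a Fermat witness: 473 is composite.

135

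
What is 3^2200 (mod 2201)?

3^1 ≡ 3 (mod 2201)
3^2 ≡ 3^2 = 9 ≡ 9 (mod 2201)
3^4 ≡ 9^2 = 81 ≡ 81 (mod 2201)
3^8 ≡ 81^2 = 6561 ≡ 2159 (mod 2201)
3^16 ≡ 2159^2 = 4661281 ≡ 1764 (mod 2201)
3^32 ≡ 1764^2 = 3111696 ≡ 1683 (mod 2201)
3^64 ≡ 1683^2 = 2832489 ≡ 2003 (mod 2201)
3^128 ≡ 2003^2 = 4012009 ≡ 1787 (mod 2201)
3^256 ≡ 1787^2 = 3193369 ≡ 1919 (mod 2201)
3^512 ≡ 1919^2 = 3682561 ≡ 288 (mod 2201)
3^1024 ≡ 288^2 = 82944 ≡ 1507 (mod 2201)
3^2048 ≡ 1507^2 = 2271049 ≡ 1818 (mod 2201)
2200 = 2048 + 128 + 16 + 8 in binary powers of 2.
So 3^2200 ≡ 1818 · 1787 · 1764 · 2159 ≡ 1110 (mod 2201).
Since 1110 ≠ 1, base 3 is a Fermat witness: 2201 is composite.

1110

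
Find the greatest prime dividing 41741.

89

41741 = 7 · 5963
5963 = 67 · 89
89 is prime.
So 41741 = 7 · 67 · 89; the largest prime factor is 89.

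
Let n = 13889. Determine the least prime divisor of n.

17

13889 is odd.
Digit sum 29, not divisible by 3.
Ends in 9: not divisible by 5.
7: 13889 = 7·1984 + 1
11: 13889 = 11·1262 + 7
13: 13889 = 13·1068 + 5
17: 13889 = 17·817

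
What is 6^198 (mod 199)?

1

6^1 ≡ 6 (mod 199)
6^2 ≡ 6^2 = 36 ≡ 36 (mod 199)
6^4 ≡ 36^2 = 1296 ≡ 102 (mod 199)
6^8 ≡ 102^2 = 10404 ≡ 56 (mod 199)
6^16 ≡ 56^2 = 3136 ≡ 151 (mod 199)
6^32 ≡ 151^2 = 22801 ≡ 115 (mod 199)
6^64 ≡ 115^2 = 13225 ≡ 91 (mod 199)
6^128 ≡ 91^2 = 8281 ≡ 122 (mod 199)
198 = 128 + 64 + 4 + 2 in binary powers of 2.
So 6^198 ≡ 122 · 91 · 102 · 36 ≡ 1 (mod 199).
Since the result is 1, base 6 gives no evidence that 199 is composite.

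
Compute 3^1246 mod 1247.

608

3^1 ≡ 3 (mod 1247)
3^2 ≡ 3^2 = 9 ≡ 9 (mod 1247)
3^4 ≡ 9^2 = 81 ≡ 81 (mod 1247)
3^8 ≡ 81^2 = 6561 ≡ 326 (mod 1247)
3^16 ≡ 326^2 = 106276 ≡ 281 (mod 1247)
3^32 ≡ 281^2 = 78961 ≡ 400 (mod 1247)
3^64 ≡ 400^2 = 160000 ≡ 384 (mod 1247)
3^128 ≡ 384^2 = 147456 ≡ 310 (mod 1247)
3^256 ≡ 310^2 = 96100 ≡ 81 (mod 1247)
3^512 ≡ 81^2 = 6561 ≡ 326 (mod 1247)
3^1024 ≡ 326^2 = 106276 ≡ 281 (mod 1247)
1246 = 1024 + 128 + 64 + 16 + 8 + 4 + 2 in binary powers of 2.
So 3^1246 ≡ 281 · 310 · 384 · 281 · 326 · 81 · 9 ≡ 608 (mod 1247).
Since 608 ≠ 1, base 3 is a Fermat witness: 1247 is composite.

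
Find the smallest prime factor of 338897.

13

338897 is odd.
Digit sum 38, not divisible by 3.
Ends in 7: not divisible by 5.
7: 338897 = 7·48413 + 6
11: 338897 = 11·30808 + 9
13: 338897 = 13·26069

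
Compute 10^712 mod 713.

485

10^1 ≡ 10 (mod 713)
10^2 ≡ 10^2 = 100 ≡ 100 (mod 713)
10^4 ≡ 100^2 = 10000 ≡ 18 (mod 713)
10^8 ≡ 18^2 = 324 ≡ 324 (mod 713)
10^16 ≡ 324^2 = 104976 ≡ 165 (mod 713)
10^32 ≡ 165^2 = 27225 ≡ 131 (mod 713)
10^64 ≡ 131^2 = 17161 ≡ 49 (mod 713)
10^128 ≡ 49^2 = 2401 ≡ 262 (mod 713)
10^256 ≡ 262^2 = 68644 ≡ 196 (mod 713)
10^512 ≡ 196^2 = 38416 ≡ 627 (mod 713)
712 = 512 + 128 + 64 + 8 in binary powers of 2.
So 10^712 ≡ 627 · 262 · 49 · 324 ≡ 485 (mod 713).
Since 485 ≠ 1, base 10 is a Fermat witness: 713 is composite.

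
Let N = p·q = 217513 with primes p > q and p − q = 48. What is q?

443

Since p = q + 48, we have 217513 = q(q + 48), so q² + 48q − 217513 = 0.
Discriminant: 48² + 4·217513 = 2304 + 870052 = 872356; √872356 = 934.
q = (−48 + 934)/2 = 443, and p = q + 48 = 491.
Check: 443 · 491 = 217513.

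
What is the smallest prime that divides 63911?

79

63911 is odd.
Digit sum 20, not divisible by 3.
Ends in 1: not divisible by 5.
7: 63911 = 7·9130 + 1
11: 63911 = 11·5810 + 1
13: 63911 = 13·4916 + 3
17: 63911 = 17·3759 + 8
19: 63911 = 19·3363 + 14
23: 63911 = 23·2778 + 17
29: 63911 = 29·2203 + 24
31: 63911 = 31·2061 + 20
37: 63911 = 37·1727 + 12
41: 63911 = 41·1558 + 33
43: 63911 = 43·1486 + 13
47: 63911 = 47·1359 + 38
53: 63911 = 53·1205 + 46
59: 63911 = 59·1083 + 14
61: 63911 = 61·1047 + 44
67: 63911 = 67·953 + 60
71: 63911 = 71·900 + 11
73: 63911 = 73·875 + 36
79: 63911 = 79·809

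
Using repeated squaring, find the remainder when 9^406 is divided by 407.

9^1 ≡ 9 (mod 407)
9^2 ≡ 9^2 = 81 ≡ 81 (mod 407)
9^4 ≡ 81^2 = 6561 ≡ 49 (mod 407)
9^8 ≡ 49^2 = 2401 ≡ 366 (mod 407)
9^16 ≡ 366^2 = 133956 ≡ 53 (mod 407)
9^32 ≡ 53^2 = 2809 ≡ 367 (mod 407)
9^64 ≡ 367^2 = 134689 ≡ 379 (mod 407)
9^128 ≡ 379^2 = 143641 ≡ 377 (mod 407)
9^256 ≡ 377^2 = 142129 ≡ 86 (mod 407)
406 = 256 + 128 + 16 + 4 + 2 in binary powers of 2.
So 9^406 ≡ 86 · 377 · 53 · 49 · 81 ≡ 9 (mod 407).
Since 9 ≠ 1, base 9 is a Fermat witness: 407 is composite.

9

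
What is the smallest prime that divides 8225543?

41

8225543 is odd.
Digit sum 29, not divisible by 3.
Ends in 3: not divisible by 5.
7: 8225543 = 7·1175077 + 4
11: 8225543 = 11·747776 + 7
13: 8225543 = 13·632734 + 1
17: 8225543 = 17·483855 + 8
19: 8225543 = 19·432923 + 6
23: 8225543 = 23·357632 + 7
29: 8225543 = 29·283639 + 12
31: 8225543 = 31·265340 + 3
37: 8225543 = 37·222311 + 36
41: 8225543 = 41·200623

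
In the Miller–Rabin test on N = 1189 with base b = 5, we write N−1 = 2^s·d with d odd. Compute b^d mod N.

1189 − 1 = 1188 = 2^2 · 297, so d = 297.
5^1 ≡ 5 (mod 1189)
5^2 ≡ 5^2 = 25 ≡ 25 (mod 1189)
5^4 ≡ 25^2 = 625 ≡ 625 (mod 1189)
5^8 ≡ 625^2 = 390625 ≡ 633 (mod 1189)
5^16 ≡ 633^2 = 400689 ≡ 1185 (mod 1189)
5^32 ≡ 1185^2 = 1404225 ≡ 16 (mod 1189)
5^64 ≡ 16^2 = 256 ≡ 256 (mod 1189)
5^128 ≡ 256^2 = 65536 ≡ 141 (mod 1189)
5^256 ≡ 141^2 = 19881 ≡ 857 (mod 1189)
297 = 256 + 32 + 8 + 1 in binary powers of 2.
So 5^297 ≡ 857 · 16 · 633 · 5 ≡ 1169 (mod 1189).
Squaring chain: 1169 → 400; never reaches −1, so base 5 is a Miller–Rabin witness that 1189 is composite.

1169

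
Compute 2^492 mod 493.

373

2^1 ≡ 2 (mod 493)
2^2 ≡ 2^2 = 4 ≡ 4 (mod 493)
2^4 ≡ 4^2 = 16 ≡ 16 (mod 493)
2^8 ≡ 16^2 = 256 ≡ 256 (mod 493)
2^16 ≡ 256^2 = 65536 ≡ 460 (mod 493)
2^32 ≡ 460^2 = 211600 ≡ 103 (mod 493)
2^64 ≡ 103^2 = 10609 ≡ 256 (mod 493)
2^128 ≡ 256^2 = 65536 ≡ 460 (mod 493)
2^256 ≡ 460^2 = 211600 ≡ 103 (mod 493)
492 = 256 + 128 + 64 + 32 + 8 + 4 in binary powers of 2.
So 2^492 ≡ 103 · 460 · 256 · 103 · 256 · 16 ≡ 373 (mod 493).
Since 373 ≠ 1, base 2 is a Fermat witness: 493 is composite.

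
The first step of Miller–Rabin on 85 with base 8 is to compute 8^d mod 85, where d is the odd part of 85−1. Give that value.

43

85 − 1 = 84 = 2^2 · 21, so d = 21.
8^1 ≡ 8 (mod 85)
8^2 ≡ 8^2 = 64 ≡ 64 (mod 85)
8^4 ≡ 64^2 = 4096 ≡ 16 (mod 85)
8^8 ≡ 16^2 = 256 ≡ 1 (mod 85)
8^16 ≡ 1^2 = 1 ≡ 1 (mod 85)
21 = 16 + 4 + 1 in binary powers of 2.
So 8^21 ≡ 1 · 16 · 8 ≡ 43 (mod 85).
Squaring chain: 43 → 64; never reaches −1, so base 8 is a Miller–Rabin witness that 85 is composite.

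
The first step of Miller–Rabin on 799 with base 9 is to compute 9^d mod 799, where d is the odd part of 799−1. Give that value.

784

799 − 1 = 798 = 2^1 · 399, so d = 399.
9^1 ≡ 9 (mod 799)
9^2 ≡ 9^2 = 81 ≡ 81 (mod 799)
9^4 ≡ 81^2 = 6561 ≡ 169 (mod 799)
9^8 ≡ 169^2 = 28561 ≡ 596 (mod 799)
9^16 ≡ 596^2 = 355216 ≡ 460 (mod 799)
9^32 ≡ 460^2 = 211600 ≡ 664 (mod 799)
9^64 ≡ 664^2 = 440896 ≡ 647 (mod 799)
9^128 ≡ 647^2 = 418609 ≡ 732 (mod 799)
9^256 ≡ 732^2 = 535824 ≡ 494 (mod 799)
399 = 256 + 128 + 8 + 4 + 2 + 1 in binary powers of 2.
So 9^399 ≡ 494 · 732 · 596 · 169 · 81 · 9 ≡ 784 (mod 799).
Squaring chain: 784; never reaches −1, so base 9 is a Miller–Rabin witness that 799 is composite.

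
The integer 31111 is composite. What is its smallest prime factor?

31111 is odd.
Digit sum 7, not divisible by 3.
Ends in 1: not divisible by 5.
7: 31111 = 7·4444 + 3
11: 31111 = 11·2828 + 3
13: 31111 = 13·2393 + 2
17: 31111 = 17·1830 + 1
19: 31111 = 19·1637 + 8
23: 31111 = 23·1352 + 15
29: 31111 = 29·1072 + 23
31: 31111 = 31·1003 + 18
37: 31111 = 37·840 + 31
41: 31111 = 41·758 + 33
43: 31111 = 43·723 + 22
47: 31111 = 47·661 + 44
53: 31111 = 53·587

53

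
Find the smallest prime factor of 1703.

13

1703 is odd.
Digit sum 11, not divisible by 3.
Ends in 3: not divisible by 5.
7: 1703 = 7·243 + 2
11: 1703 = 11·154 + 9
13: 1703 = 13·131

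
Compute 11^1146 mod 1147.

593

11^1 ≡ 11 (mod 1147)
11^2 ≡ 11^2 = 121 ≡ 121 (mod 1147)
11^4 ≡ 121^2 = 14641 ≡ 877 (mod 1147)
11^8 ≡ 877^2 = 769129 ≡ 639 (mod 1147)
11^16 ≡ 639^2 = 408321 ≡ 1136 (mod 1147)
11^32 ≡ 1136^2 = 1290496 ≡ 121 (mod 1147)
11^64 ≡ 121^2 = 14641 ≡ 877 (mod 1147)
11^128 ≡ 877^2 = 769129 ≡ 639 (mod 1147)
11^256 ≡ 639^2 = 408321 ≡ 1136 (mod 1147)
11^512 ≡ 1136^2 = 1290496 ≡ 121 (mod 1147)
11^1024 ≡ 121^2 = 14641 ≡ 877 (mod 1147)
1146 = 1024 + 64 + 32 + 16 + 8 + 2 in binary powers of 2.
So 11^1146 ≡ 877 · 877 · 121 · 1136 · 639 · 121 ≡ 593 (mod 1147).
Since 593 ≠ 1, base 11 is a Fermat witness: 1147 is composite.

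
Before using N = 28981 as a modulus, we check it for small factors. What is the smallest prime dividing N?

73

28981 is odd.
Digit sum 28, not divisible by 3.
Ends in 1: not divisible by 5.
7: 28981 = 7·4140 + 1
11: 28981 = 11·2634 + 7
13: 28981 = 13·2229 + 4
17: 28981 = 17·1704 + 13
19: 28981 = 19·1525 + 6
23: 28981 = 23·1260 + 1
29: 28981 = 29·999 + 10
31: 28981 = 31·934 + 27
37: 28981 = 37·783 + 10
41: 28981 = 41·706 + 35
43: 28981 = 43·673 + 42
47: 28981 = 47·616 + 29
53: 28981 = 53·546 + 43
59: 28981 = 59·491 + 12
61: 28981 = 61·475 + 6
67: 28981 = 67·432 + 37
71: 28981 = 71·408 + 13
73: 28981 = 73·397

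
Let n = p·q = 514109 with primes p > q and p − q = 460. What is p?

Since p = q + 460, we have 514109 = q(q + 460), so q² + 460q − 514109 = 0.
Discriminant: 460² + 4·514109 = 211600 + 2056436 = 2268036; √2268036 = 1506.
q = (−460 + 1506)/2 = 523, and p = q + 460 = 983.
Check: 523 · 983 = 514109.

983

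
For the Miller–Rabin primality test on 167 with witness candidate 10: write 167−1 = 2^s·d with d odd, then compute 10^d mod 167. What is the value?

166

167 − 1 = 166 = 2^1 · 83, so d = 83.
10^1 ≡ 10 (mod 167)
10^2 ≡ 10^2 = 100 ≡ 100 (mod 167)
10^4 ≡ 100^2 = 10000 ≡ 147 (mod 167)
10^8 ≡ 147^2 = 21609 ≡ 66 (mod 167)
10^16 ≡ 66^2 = 4356 ≡ 14 (mod 167)
10^32 ≡ 14^2 = 196 ≡ 29 (mod 167)
10^64 ≡ 29^2 = 841 ≡ 6 (mod 167)
83 = 64 + 16 + 2 + 1 in binary powers of 2.
So 10^83 ≡ 6 · 14 · 100 · 10 ≡ 166 (mod 167).
Since 10^d ≡ 166 (mod 167), base 10 does not prove 167 composite.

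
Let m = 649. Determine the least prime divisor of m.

11

649 is odd.
Digit sum 19, not divisible by 3.
Ends in 9: not divisible by 5.
7: 649 = 7·92 + 5
11: 649 = 11·59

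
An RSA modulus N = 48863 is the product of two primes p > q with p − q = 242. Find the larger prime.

Since p = q + 242, we have 48863 = q(q + 242), so q² + 242q − 48863 = 0.
Discriminant: 242² + 4·48863 = 58564 + 195452 = 254016; √254016 = 504.
q = (−242 + 504)/2 = 131, and p = q + 242 = 373.
Check: 131 · 373 = 48863.

373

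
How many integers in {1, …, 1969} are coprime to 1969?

1780

Factor: 1969 = 11 · 179.
φ(1969) = (11−1) · (179−1) = 10 · 178 = 1780.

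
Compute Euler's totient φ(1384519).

Factor: 1384519 = 53 · 151 · 173.
φ(1384519) = (53−1) · (151−1) · (173−1) = 52 · 150 · 172 = 1341600.

1341600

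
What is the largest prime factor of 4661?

4661 = 59 · 79
79 is prime.
So 4661 = 59 · 79; the largest prime factor is 79.

79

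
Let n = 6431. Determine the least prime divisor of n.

6431 is odd.
Digit sum 14, not divisible by 3.
Ends in 1: not divisible by 5.
7: 6431 = 7·918 + 5
11: 6431 = 11·584 + 7
13: 6431 = 13·494 + 9
17: 6431 = 17·378 + 5
19: 6431 = 19·338 + 9
23: 6431 = 23·279 + 14
29: 6431 = 29·221 + 22
31: 6431 = 31·207 + 14
37: 6431 = 37·173 + 30
41: 6431 = 41·156 + 35
43: 6431 = 43·149 + 24
47: 6431 = 47·136 + 39
53: 6431 = 53·121 + 18
59: 6431 = 59·109

59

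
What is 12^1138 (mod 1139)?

892

12^1 ≡ 12 (mod 1139)
12^2 ≡ 12^2 = 144 ≡ 144 (mod 1139)
12^4 ≡ 144^2 = 20736 ≡ 234 (mod 1139)
12^8 ≡ 234^2 = 54756 ≡ 84 (mod 1139)
12^16 ≡ 84^2 = 7056 ≡ 222 (mod 1139)
12^32 ≡ 222^2 = 49284 ≡ 307 (mod 1139)
12^64 ≡ 307^2 = 94249 ≡ 851 (mod 1139)
12^128 ≡ 851^2 = 724201 ≡ 936 (mod 1139)
12^256 ≡ 936^2 = 876096 ≡ 205 (mod 1139)
12^512 ≡ 205^2 = 42025 ≡ 1021 (mod 1139)
12^1024 ≡ 1021^2 = 1042441 ≡ 256 (mod 1139)
1138 = 1024 + 64 + 32 + 16 + 2 in binary powers of 2.
So 12^1138 ≡ 256 · 851 · 307 · 222 · 144 ≡ 892 (mod 1139).
Since 892 ≠ 1, base 12 is a Fermat witness: 1139 is composite.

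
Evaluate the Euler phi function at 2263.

2160

Factor: 2263 = 31 · 73.
φ(2263) = (31−1) · (73−1) = 30 · 72 = 2160.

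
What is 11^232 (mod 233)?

11^1 ≡ 11 (mod 233)
11^2 ≡ 11^2 = 121 ≡ 121 (mod 233)
11^4 ≡ 121^2 = 14641 ≡ 195 (mod 233)
11^8 ≡ 195^2 = 38025 ≡ 46 (mod 233)
11^16 ≡ 46^2 = 2116 ≡ 19 (mod 233)
11^32 ≡ 19^2 = 361 ≡ 128 (mod 233)
11^64 ≡ 128^2 = 16384 ≡ 74 (mod 233)
11^128 ≡ 74^2 = 5476 ≡ 117 (mod 233)
232 = 128 + 64 + 32 + 8 in binary powers of 2.
So 11^232 ≡ 117 · 74 · 128 · 46 ≡ 1 (mod 233).
Since the result is 1, base 11 gives no evidence that 233 is composite.

1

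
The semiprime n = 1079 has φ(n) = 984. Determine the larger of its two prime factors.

83

φ(n) = (p−1)(q−1) = n − (p+q) + 1, so p + q = 1079 − 984 + 1 = 96.
p and q are the roots of t² − 96t + 1079 = 0.
Discriminant: 96² − 4·1079 = 9216 − 4316 = 4900; √4900 = 70.
q = (96 − 70)/2 = 13, p = (96 + 70)/2 = 83.
Check: 13 · 83 = 1079.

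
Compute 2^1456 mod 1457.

2^1 ≡ 2 (mod 1457)
2^2 ≡ 2^2 = 4 ≡ 4 (mod 1457)
2^4 ≡ 4^2 = 16 ≡ 16 (mod 1457)
2^8 ≡ 16^2 = 256 ≡ 256 (mod 1457)
2^16 ≡ 256^2 = 65536 ≡ 1428 (mod 1457)
2^32 ≡ 1428^2 = 2039184 ≡ 841 (mod 1457)
2^64 ≡ 841^2 = 707281 ≡ 636 (mod 1457)
2^128 ≡ 636^2 = 404496 ≡ 907 (mod 1457)
2^256 ≡ 907^2 = 822649 ≡ 901 (mod 1457)
2^512 ≡ 901^2 = 811801 ≡ 252 (mod 1457)
2^1024 ≡ 252^2 = 63504 ≡ 853 (mod 1457)
1456 = 1024 + 256 + 128 + 32 + 16 in binary powers of 2.
So 2^1456 ≡ 853 · 901 · 907 · 841 · 1428 ≡ 1397 (mod 1457).
Since 1397 ≠ 1, base 2 is a Fermat witness: 1457 is composite.

1397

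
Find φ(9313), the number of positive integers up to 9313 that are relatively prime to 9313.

Factor: 9313 = 67 · 139.
φ(9313) = (67−1) · (139−1) = 66 · 138 = 9108.

9108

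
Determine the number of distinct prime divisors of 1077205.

5

1077205 = 5 · 215441
215441 = 17 · 12673
12673 = 19 · 667
667 = 23 · 29
1077205 = 5 · 17 · 19 · 23 · 29, which has 5 distinct prime factors.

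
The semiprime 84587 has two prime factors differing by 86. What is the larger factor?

Since p = q + 86, we have 84587 = q(q + 86), so q² + 86q − 84587 = 0.
Discriminant: 86² + 4·84587 = 7396 + 338348 = 345744; √345744 = 588.
q = (−86 + 588)/2 = 251, and p = q + 86 = 337.
Check: 251 · 337 = 84587.

337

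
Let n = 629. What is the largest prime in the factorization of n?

37

629 = 17 · 37
37 is prime.
So 629 = 17 · 37; the largest prime factor is 37.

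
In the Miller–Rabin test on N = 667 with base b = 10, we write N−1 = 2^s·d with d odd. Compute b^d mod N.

667 − 1 = 666 = 2^1 · 333, so d = 333.
10^1 ≡ 10 (mod 667)
10^2 ≡ 10^2 = 100 ≡ 100 (mod 667)
10^4 ≡ 100^2 = 10000 ≡ 662 (mod 667)
10^8 ≡ 662^2 = 438244 ≡ 25 (mod 667)
10^16 ≡ 25^2 = 625 ≡ 625 (mod 667)
10^32 ≡ 625^2 = 390625 ≡ 430 (mod 667)
10^64 ≡ 430^2 = 184900 ≡ 141 (mod 667)
10^128 ≡ 141^2 = 19881 ≡ 538 (mod 667)
10^256 ≡ 538^2 = 289444 ≡ 633 (mod 667)
333 = 256 + 64 + 8 + 4 + 1 in binary powers of 2.
So 10^333 ≡ 633 · 141 · 25 · 662 · 10 ≡ 172 (mod 667).
Squaring chain: 172; never reaches −1, so base 10 is a Miller–Rabin witness that 667 is composite.

172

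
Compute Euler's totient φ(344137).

Factor: 344137 = 37 · 71 · 131.
φ(344137) = (37−1) · (71−1) · (131−1) = 36 · 70 · 130 = 327600.

327600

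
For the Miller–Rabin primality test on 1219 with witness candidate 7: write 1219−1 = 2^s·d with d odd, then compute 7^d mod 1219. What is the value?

1219 − 1 = 1218 = 2^1 · 609, so d = 609.
7^1 ≡ 7 (mod 1219)
7^2 ≡ 7^2 = 49 ≡ 49 (mod 1219)
7^4 ≡ 49^2 = 2401 ≡ 1182 (mod 1219)
7^8 ≡ 1182^2 = 1397124 ≡ 150 (mod 1219)
7^16 ≡ 150^2 = 22500 ≡ 558 (mod 1219)
7^32 ≡ 558^2 = 311364 ≡ 519 (mod 1219)
7^64 ≡ 519^2 = 269361 ≡ 1181 (mod 1219)
7^128 ≡ 1181^2 = 1394761 ≡ 225 (mod 1219)
7^256 ≡ 225^2 = 50625 ≡ 646 (mod 1219)
7^512 ≡ 646^2 = 417316 ≡ 418 (mod 1219)
609 = 512 + 64 + 32 + 1 in binary powers of 2.
So 7^609 ≡ 418 · 1181 · 519 · 7 ≡ 888 (mod 1219).
Squaring chain: 888; never reaches −1, so base 7 is a Miller–Rabin witness that 1219 is composite.

888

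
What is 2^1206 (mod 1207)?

2^1 ≡ 2 (mod 1207)
2^2 ≡ 2^2 = 4 ≡ 4 (mod 1207)
2^4 ≡ 4^2 = 16 ≡ 16 (mod 1207)
2^8 ≡ 16^2 = 256 ≡ 256 (mod 1207)
2^16 ≡ 256^2 = 65536 ≡ 358 (mod 1207)
2^32 ≡ 358^2 = 128164 ≡ 222 (mod 1207)
2^64 ≡ 222^2 = 49284 ≡ 1004 (mod 1207)
2^128 ≡ 1004^2 = 1008016 ≡ 171 (mod 1207)
2^256 ≡ 171^2 = 29241 ≡ 273 (mod 1207)
2^512 ≡ 273^2 = 74529 ≡ 902 (mod 1207)
2^1024 ≡ 902^2 = 813604 ≡ 86 (mod 1207)
1206 = 1024 + 128 + 32 + 16 + 4 + 2 in binary powers of 2.
So 2^1206 ≡ 86 · 171 · 222 · 358 · 16 · 4 ≡ 642 (mod 1207).
Since 642 ≠ 1, base 2 is a Fermat witness: 1207 is composite.

642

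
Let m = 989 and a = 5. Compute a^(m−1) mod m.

5^1 ≡ 5 (mod 989)
5^2 ≡ 5^2 = 25 ≡ 25 (mod 989)
5^4 ≡ 25^2 = 625 ≡ 625 (mod 989)
5^8 ≡ 625^2 = 390625 ≡ 959 (mod 989)
5^16 ≡ 959^2 = 919681 ≡ 900 (mod 989)
5^32 ≡ 900^2 = 810000 ≡ 9 (mod 989)
5^64 ≡ 9^2 = 81 ≡ 81 (mod 989)
5^128 ≡ 81^2 = 6561 ≡ 627 (mod 989)
5^256 ≡ 627^2 = 393129 ≡ 496 (mod 989)
5^512 ≡ 496^2 = 246016 ≡ 744 (mod 989)
988 = 512 + 256 + 128 + 64 + 16 + 8 + 4 in binary powers of 2.
So 5^988 ≡ 744 · 496 · 627 · 81 · 900 · 959 · 625 ≡ 81 (mod 989).
Since 81 ≠ 1, base 5 is a Fermat witness: 989 is composite.

81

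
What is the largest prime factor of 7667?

41

7667 = 11 · 697
697 = 17 · 41
41 is prime.
So 7667 = 11 · 17 · 41; the largest prime factor is 41.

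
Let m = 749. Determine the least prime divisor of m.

7

749 is odd.
Digit sum 20, not divisible by 3.
Ends in 9: not divisible by 5.
7: 749 = 7·107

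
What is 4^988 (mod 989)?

864

4^1 ≡ 4 (mod 989)
4^2 ≡ 4^2 = 16 ≡ 16 (mod 989)
4^4 ≡ 16^2 = 256 ≡ 256 (mod 989)
4^8 ≡ 256^2 = 65536 ≡ 262 (mod 989)
4^16 ≡ 262^2 = 68644 ≡ 403 (mod 989)
4^32 ≡ 403^2 = 162409 ≡ 213 (mod 989)
4^64 ≡ 213^2 = 45369 ≡ 864 (mod 989)
4^128 ≡ 864^2 = 746496 ≡ 790 (mod 989)
4^256 ≡ 790^2 = 624100 ≡ 41 (mod 989)
4^512 ≡ 41^2 = 1681 ≡ 692 (mod 989)
988 = 512 + 256 + 128 + 64 + 16 + 8 + 4 in binary powers of 2.
So 4^988 ≡ 692 · 41 · 790 · 864 · 403 · 262 · 256 ≡ 864 (mod 989).
Since 864 ≠ 1, base 4 is a Fermat witness: 989 is composite.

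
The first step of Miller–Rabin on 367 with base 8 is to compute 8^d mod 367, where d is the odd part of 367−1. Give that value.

367 − 1 = 366 = 2^1 · 183, so d = 183.
8^1 ≡ 8 (mod 367)
8^2 ≡ 8^2 = 64 ≡ 64 (mod 367)
8^4 ≡ 64^2 = 4096 ≡ 59 (mod 367)
8^8 ≡ 59^2 = 3481 ≡ 178 (mod 367)
8^16 ≡ 178^2 = 31684 ≡ 122 (mod 367)
8^32 ≡ 122^2 = 14884 ≡ 204 (mod 367)
8^64 ≡ 204^2 = 41616 ≡ 145 (mod 367)
8^128 ≡ 145^2 = 21025 ≡ 106 (mod 367)
183 = 128 + 32 + 16 + 4 + 2 + 1 in binary powers of 2.
So 8^183 ≡ 106 · 204 · 122 · 59 · 64 · 8 ≡ 1 (mod 367).
Since 8^d ≡ 1 (mod 367), base 8 does not prove 367 composite.

1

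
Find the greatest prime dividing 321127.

321127 = 53 · 6059
6059 = 73 · 83
83 is prime.
So 321127 = 53 · 73 · 83; the largest prime factor is 83.

83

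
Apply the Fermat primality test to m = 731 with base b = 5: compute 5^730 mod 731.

298

5^1 ≡ 5 (mod 731)
5^2 ≡ 5^2 = 25 ≡ 25 (mod 731)
5^4 ≡ 25^2 = 625 ≡ 625 (mod 731)
5^8 ≡ 625^2 = 390625 ≡ 271 (mod 731)
5^16 ≡ 271^2 = 73441 ≡ 341 (mod 731)
5^32 ≡ 341^2 = 116281 ≡ 52 (mod 731)
5^64 ≡ 52^2 = 2704 ≡ 511 (mod 731)
5^128 ≡ 511^2 = 261121 ≡ 154 (mod 731)
5^256 ≡ 154^2 = 23716 ≡ 324 (mod 731)
5^512 ≡ 324^2 = 104976 ≡ 443 (mod 731)
730 = 512 + 128 + 64 + 16 + 8 + 2 in binary powers of 2.
So 5^730 ≡ 443 · 154 · 511 · 341 · 271 · 25 ≡ 298 (mod 731).
Since 298 ≠ 1, base 5 is a Fermat witness: 731 is composite.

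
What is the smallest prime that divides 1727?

1727 is odd.
Digit sum 17, not divisible by 3.
Ends in 7: not divisible by 5.
7: 1727 = 7·246 + 5
11: 1727 = 11·157

11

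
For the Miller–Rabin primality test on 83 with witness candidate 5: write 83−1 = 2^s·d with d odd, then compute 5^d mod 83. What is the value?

82

83 − 1 = 82 = 2^1 · 41, so d = 41.
5^1 ≡ 5 (mod 83)
5^2 ≡ 5^2 = 25 ≡ 25 (mod 83)
5^4 ≡ 25^2 = 625 ≡ 44 (mod 83)
5^8 ≡ 44^2 = 1936 ≡ 27 (mod 83)
5^16 ≡ 27^2 = 729 ≡ 65 (mod 83)
5^32 ≡ 65^2 = 4225 ≡ 75 (mod 83)
41 = 32 + 8 + 1 in binary powers of 2.
So 5^41 ≡ 75 · 27 · 5 ≡ 82 (mod 83).
Since 5^d ≡ 82 (mod 83), base 5 does not prove 83 composite.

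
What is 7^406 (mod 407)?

81

7^1 ≡ 7 (mod 407)
7^2 ≡ 7^2 = 49 ≡ 49 (mod 407)
7^4 ≡ 49^2 = 2401 ≡ 366 (mod 407)
7^8 ≡ 366^2 = 133956 ≡ 53 (mod 407)
7^16 ≡ 53^2 = 2809 ≡ 367 (mod 407)
7^32 ≡ 367^2 = 134689 ≡ 379 (mod 407)
7^64 ≡ 379^2 = 143641 ≡ 377 (mod 407)
7^128 ≡ 377^2 = 142129 ≡ 86 (mod 407)
7^256 ≡ 86^2 = 7396 ≡ 70 (mod 407)
406 = 256 + 128 + 16 + 4 + 2 in binary powers of 2.
So 7^406 ≡ 70 · 86 · 367 · 366 · 49 ≡ 81 (mod 407).
Since 81 ≠ 1, base 7 is a Fermat witness: 407 is composite.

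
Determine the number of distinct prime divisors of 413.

413 = 7 · 59
413 = 7 · 59, which has 2 distinct prime factors.

2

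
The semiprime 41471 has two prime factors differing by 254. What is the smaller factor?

Since p = q + 254, we have 41471 = q(q + 254), so q² + 254q − 41471 = 0.
Discriminant: 254² + 4·41471 = 64516 + 165884 = 230400; √230400 = 480.
q = (−254 + 480)/2 = 113, and p = q + 254 = 367.
Check: 113 · 367 = 41471.

113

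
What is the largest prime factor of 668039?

97

668039 = 71 · 9409
9409 = 97 · 97
97 = 97 · 1
So 668039 = 71 · 97^2; the largest prime factor is 97.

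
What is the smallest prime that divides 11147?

11147 is odd.
Digit sum 14, not divisible by 3.
Ends in 7: not divisible by 5.
7: 11147 = 7·1592 + 3
11: 11147 = 11·1013 + 4
13: 11147 = 13·857 + 6
17: 11147 = 17·655 + 12
19: 11147 = 19·586 + 13
23: 11147 = 23·484 + 15
29: 11147 = 29·384 + 11
31: 11147 = 31·359 + 18
37: 11147 = 37·301 + 10
41: 11147 = 41·271 + 36
43: 11147 = 43·259 + 10
47: 11147 = 47·237 + 8
53: 11147 = 53·210 + 17
59: 11147 = 59·188 + 55
61: 11147 = 61·182 + 45
67: 11147 = 67·166 + 25
71: 11147 = 71·157

71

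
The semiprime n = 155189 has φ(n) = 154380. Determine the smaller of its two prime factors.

φ(n) = (p−1)(q−1) = n − (p+q) + 1, so p + q = 155189 − 154380 + 1 = 810.
p and q are the roots of t² − 810t + 155189 = 0.
Discriminant: 810² − 4·155189 = 656100 − 620756 = 35344; √35344 = 188.
q = (810 − 188)/2 = 311, p = (810 + 188)/2 = 499.
Check: 311 · 499 = 155189.

311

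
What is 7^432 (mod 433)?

1

7^1 ≡ 7 (mod 433)
7^2 ≡ 7^2 = 49 ≡ 49 (mod 433)
7^4 ≡ 49^2 = 2401 ≡ 236 (mod 433)
7^8 ≡ 236^2 = 55696 ≡ 272 (mod 433)
7^16 ≡ 272^2 = 73984 ≡ 374 (mod 433)
7^32 ≡ 374^2 = 139876 ≡ 17 (mod 433)
7^64 ≡ 17^2 = 289 ≡ 289 (mod 433)
7^128 ≡ 289^2 = 83521 ≡ 385 (mod 433)
7^256 ≡ 385^2 = 148225 ≡ 139 (mod 433)
432 = 256 + 128 + 32 + 16 in binary powers of 2.
So 7^432 ≡ 139 · 385 · 17 · 374 ≡ 1 (mod 433).
Since the result is 1, base 7 gives no evidence that 433 is composite.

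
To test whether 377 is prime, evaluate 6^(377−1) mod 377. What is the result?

6^1 ≡ 6 (mod 377)
6^2 ≡ 6^2 = 36 ≡ 36 (mod 377)
6^4 ≡ 36^2 = 1296 ≡ 165 (mod 377)
6^8 ≡ 165^2 = 27225 ≡ 81 (mod 377)
6^16 ≡ 81^2 = 6561 ≡ 152 (mod 377)
6^32 ≡ 152^2 = 23104 ≡ 107 (mod 377)
6^64 ≡ 107^2 = 11449 ≡ 139 (mod 377)
6^128 ≡ 139^2 = 19321 ≡ 94 (mod 377)
6^256 ≡ 94^2 = 8836 ≡ 165 (mod 377)
376 = 256 + 64 + 32 + 16 + 8 in binary powers of 2.
So 6^376 ≡ 165 · 139 · 107 · 152 · 81 ≡ 373 (mod 377).
Since 373 ≠ 1, base 6 is a Fermat witness: 377 is composite.

373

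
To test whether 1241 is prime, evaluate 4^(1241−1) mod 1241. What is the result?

324

4^1 ≡ 4 (mod 1241)
4^2 ≡ 4^2 = 16 ≡ 16 (mod 1241)
4^4 ≡ 16^2 = 256 ≡ 256 (mod 1241)
4^8 ≡ 256^2 = 65536 ≡ 1004 (mod 1241)
4^16 ≡ 1004^2 = 1008016 ≡ 324 (mod 1241)
4^32 ≡ 324^2 = 104976 ≡ 732 (mod 1241)
4^64 ≡ 732^2 = 535824 ≡ 953 (mod 1241)
4^128 ≡ 953^2 = 908209 ≡ 1038 (mod 1241)
4^256 ≡ 1038^2 = 1077444 ≡ 256 (mod 1241)
4^512 ≡ 256^2 = 65536 ≡ 1004 (mod 1241)
4^1024 ≡ 1004^2 = 1008016 ≡ 324 (mod 1241)
1240 = 1024 + 128 + 64 + 16 + 8 in binary powers of 2.
So 4^1240 ≡ 324 · 1038 · 953 · 324 · 1004 ≡ 324 (mod 1241).
Since 324 ≠ 1, base 4 is a Fermat witness: 1241 is composite.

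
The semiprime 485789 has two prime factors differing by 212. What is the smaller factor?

Since p = q + 212, we have 485789 = q(q + 212), so q² + 212q − 485789 = 0.
Discriminant: 212² + 4·485789 = 44944 + 1943156 = 1988100; √1988100 = 1410.
q = (−212 + 1410)/2 = 599, and p = q + 212 = 811.
Check: 599 · 811 = 485789.

599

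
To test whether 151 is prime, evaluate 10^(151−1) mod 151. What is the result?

1

10^1 ≡ 10 (mod 151)
10^2 ≡ 10^2 = 100 ≡ 100 (mod 151)
10^4 ≡ 100^2 = 10000 ≡ 34 (mod 151)
10^8 ≡ 34^2 = 1156 ≡ 99 (mod 151)
10^16 ≡ 99^2 = 9801 ≡ 137 (mod 151)
10^32 ≡ 137^2 = 18769 ≡ 45 (mod 151)
10^64 ≡ 45^2 = 2025 ≡ 62 (mod 151)
10^128 ≡ 62^2 = 3844 ≡ 69 (mod 151)
150 = 128 + 16 + 4 + 2 in binary powers of 2.
So 10^150 ≡ 69 · 137 · 34 · 100 ≡ 1 (mod 151).
Since the result is 1, base 10 gives no evidence that 151 is composite.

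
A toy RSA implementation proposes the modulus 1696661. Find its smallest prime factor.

31

1696661 is odd.
Digit sum 35, not divisible by 3.
Ends in 1: not divisible by 5.
7: 1696661 = 7·242380 + 1
11: 1696661 = 11·154241 + 10
13: 1696661 = 13·130512 + 5
17: 1696661 = 17·99803 + 10
19: 1696661 = 19·89297 + 18
23: 1696661 = 23·73767 + 20
29: 1696661 = 29·58505 + 16
31: 1696661 = 31·54731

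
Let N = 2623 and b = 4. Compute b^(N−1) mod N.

4^1 ≡ 4 (mod 2623)
4^2 ≡ 4^2 = 16 ≡ 16 (mod 2623)
4^4 ≡ 16^2 = 256 ≡ 256 (mod 2623)
4^8 ≡ 256^2 = 65536 ≡ 2584 (mod 2623)
4^16 ≡ 2584^2 = 6677056 ≡ 1521 (mod 2623)
4^32 ≡ 1521^2 = 2313441 ≡ 2578 (mod 2623)
4^64 ≡ 2578^2 = 6646084 ≡ 2025 (mod 2623)
4^128 ≡ 2025^2 = 4100625 ≡ 876 (mod 2623)
4^256 ≡ 876^2 = 767376 ≡ 1460 (mod 2623)
4^512 ≡ 1460^2 = 2131600 ≡ 1724 (mod 2623)
4^1024 ≡ 1724^2 = 2972176 ≡ 317 (mod 2623)
4^2048 ≡ 317^2 = 100489 ≡ 815 (mod 2623)
2622 = 2048 + 512 + 32 + 16 + 8 + 4 + 2 in binary powers of 2.
So 4^2622 ≡ 815 · 1724 · 2578 · 1521 · 2584 · 256 · 16 ≡ 2277 (mod 2623).
Since 2277 ≠ 1, base 4 is a Fermat witness: 2623 is composite.

2277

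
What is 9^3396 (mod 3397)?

9^1 ≡ 9 (mod 3397)
9^2 ≡ 9^2 = 81 ≡ 81 (mod 3397)
9^4 ≡ 81^2 = 6561 ≡ 3164 (mod 3397)
9^8 ≡ 3164^2 = 10010896 ≡ 3334 (mod 3397)
9^16 ≡ 3334^2 = 11115556 ≡ 572 (mod 3397)
9^32 ≡ 572^2 = 327184 ≡ 1072 (mod 3397)
9^64 ≡ 1072^2 = 1149184 ≡ 998 (mod 3397)
9^128 ≡ 998^2 = 996004 ≡ 683 (mod 3397)
9^256 ≡ 683^2 = 466489 ≡ 1100 (mod 3397)
9^512 ≡ 1100^2 = 1210000 ≡ 668 (mod 3397)
9^1024 ≡ 668^2 = 446224 ≡ 1217 (mod 3397)
9^2048 ≡ 1217^2 = 1481089 ≡ 3394 (mod 3397)
3396 = 2048 + 1024 + 256 + 64 + 4 in binary powers of 2.
So 9^3396 ≡ 3394 · 1217 · 1100 · 998 · 3164 ≡ 97 (mod 3397).
Since 97 ≠ 1, base 9 is a Fermat witness: 3397 is composite.

97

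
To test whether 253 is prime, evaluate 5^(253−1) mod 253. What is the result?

5^1 ≡ 5 (mod 253)
5^2 ≡ 5^2 = 25 ≡ 25 (mod 253)
5^4 ≡ 25^2 = 625 ≡ 119 (mod 253)
5^8 ≡ 119^2 = 14161 ≡ 246 (mod 253)
5^16 ≡ 246^2 = 60516 ≡ 49 (mod 253)
5^32 ≡ 49^2 = 2401 ≡ 124 (mod 253)
5^64 ≡ 124^2 = 15376 ≡ 196 (mod 253)
5^128 ≡ 196^2 = 38416 ≡ 213 (mod 253)
252 = 128 + 64 + 32 + 16 + 8 + 4 in binary powers of 2.
So 5^252 ≡ 213 · 196 · 124 · 49 · 246 · 119 ≡ 124 (mod 253).
Since 124 ≠ 1, base 5 is a Fermat witness: 253 is composite.

124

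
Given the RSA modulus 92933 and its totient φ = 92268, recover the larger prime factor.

φ(n) = (p−1)(q−1) = n − (p+q) + 1, so p + q = 92933 − 92268 + 1 = 666.
p and q are the roots of t² − 666t + 92933 = 0.
Discriminant: 666² − 4·92933 = 443556 − 371732 = 71824; √71824 = 268.
q = (666 − 268)/2 = 199, p = (666 + 268)/2 = 467.
Check: 199 · 467 = 92933.

467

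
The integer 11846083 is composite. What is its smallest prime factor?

11846083 is odd.
Digit sum 31, not divisible by 3.
Ends in 3: not divisible by 5.
7: 11846083 = 7·1692297 + 4
11: 11846083 = 11·1076916 + 7
13: 11846083 = 13·911237 + 2
17: 11846083 = 17·696828 + 7
19: 11846083 = 19·623478 + 1
23: 11846083 = 23·515047 + 2
29: 11846083 = 29·408485 + 18
31: 11846083 = 31·382131 + 22
37: 11846083 = 37·320164 + 15
41: 11846083 = 41·288928 + 35
43: 11846083 = 43·275490 + 13
47: 11846083 = 47·252044 + 15
53: 11846083 = 53·223511

53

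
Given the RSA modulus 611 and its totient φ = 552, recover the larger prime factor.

47

φ(n) = (p−1)(q−1) = n − (p+q) + 1, so p + q = 611 − 552 + 1 = 60.
p and q are the roots of t² − 60t + 611 = 0.
Discriminant: 60² − 4·611 = 3600 − 2444 = 1156; √1156 = 34.
q = (60 − 34)/2 = 13, p = (60 + 34)/2 = 47.
Check: 13 · 47 = 611.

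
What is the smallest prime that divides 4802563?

37

4802563 is odd.
Digit sum 28, not divisible by 3.
Ends in 3: not divisible by 5.
7: 4802563 = 7·686080 + 3
11: 4802563 = 11·436596 + 7
13: 4802563 = 13·369427 + 12
17: 4802563 = 17·282503 + 12
19: 4802563 = 19·252766 + 9
23: 4802563 = 23·208807 + 2
29: 4802563 = 29·165605 + 18
31: 4802563 = 31·154921 + 12
37: 4802563 = 37·129799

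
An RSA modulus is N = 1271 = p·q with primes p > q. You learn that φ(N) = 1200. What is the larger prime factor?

φ(n) = (p−1)(q−1) = n − (p+q) + 1, so p + q = 1271 − 1200 + 1 = 72.
p and q are the roots of t² − 72t + 1271 = 0.
Discriminant: 72² − 4·1271 = 5184 − 5084 = 100; √100 = 10.
q = (72 − 10)/2 = 31, p = (72 + 10)/2 = 41.
Check: 31 · 41 = 1271.

41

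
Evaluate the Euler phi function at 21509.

21216

Factor: 21509 = 137 · 157.
φ(21509) = (137−1) · (157−1) = 136 · 156 = 21216.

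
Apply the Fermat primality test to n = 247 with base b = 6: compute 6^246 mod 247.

6^1 ≡ 6 (mod 247)
6^2 ≡ 6^2 = 36 ≡ 36 (mod 247)
6^4 ≡ 36^2 = 1296 ≡ 61 (mod 247)
6^8 ≡ 61^2 = 3721 ≡ 16 (mod 247)
6^16 ≡ 16^2 = 256 ≡ 9 (mod 247)
6^32 ≡ 9^2 = 81 ≡ 81 (mod 247)
6^64 ≡ 81^2 = 6561 ≡ 139 (mod 247)
6^128 ≡ 139^2 = 19321 ≡ 55 (mod 247)
246 = 128 + 64 + 32 + 16 + 4 + 2 in binary powers of 2.
So 6^246 ≡ 55 · 139 · 81 · 9 · 61 · 36 ≡ 64 (mod 247).
Since 64 ≠ 1, base 6 is a Fermat witness: 247 is composite.

64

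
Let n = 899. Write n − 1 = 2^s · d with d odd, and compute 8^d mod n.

66

899 − 1 = 898 = 2^1 · 449, so d = 449.
8^1 ≡ 8 (mod 899)
8^2 ≡ 8^2 = 64 ≡ 64 (mod 899)
8^4 ≡ 64^2 = 4096 ≡ 500 (mod 899)
8^8 ≡ 500^2 = 250000 ≡ 78 (mod 899)
8^16 ≡ 78^2 = 6084 ≡ 690 (mod 899)
8^32 ≡ 690^2 = 476100 ≡ 529 (mod 899)
8^64 ≡ 529^2 = 279841 ≡ 252 (mod 899)
8^128 ≡ 252^2 = 63504 ≡ 574 (mod 899)
8^256 ≡ 574^2 = 329476 ≡ 442 (mod 899)
449 = 256 + 128 + 64 + 1 in binary powers of 2.
So 8^449 ≡ 442 · 574 · 252 · 8 ≡ 66 (mod 899).
Squaring chain: 66; never reaches −1, so base 8 is a Miller–Rabin witness that 899 is composite.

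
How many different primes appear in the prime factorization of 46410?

6

46410 = 2 · 23205
23205 = 3 · 7735
7735 = 5 · 1547
1547 = 7 · 221
221 = 13 · 17
46410 = 2 · 3 · 5 · 7 · 13 · 17, which has 6 distinct prime factors.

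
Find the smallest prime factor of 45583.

79

45583 is odd.
Digit sum 25, not divisible by 3.
Ends in 3: not divisible by 5.
7: 45583 = 7·6511 + 6
11: 45583 = 11·4143 + 10
13: 45583 = 13·3506 + 5
17: 45583 = 17·2681 + 6
19: 45583 = 19·2399 + 2
23: 45583 = 23·1981 + 20
29: 45583 = 29·1571 + 24
31: 45583 = 31·1470 + 13
37: 45583 = 37·1231 + 36
41: 45583 = 41·1111 + 32
43: 45583 = 43·1060 + 3
47: 45583 = 47·969 + 40
53: 45583 = 53·860 + 3
59: 45583 = 59·772 + 35
61: 45583 = 61·747 + 16
67: 45583 = 67·680 + 23
71: 45583 = 71·642 + 1
73: 45583 = 73·624 + 31
79: 45583 = 79·577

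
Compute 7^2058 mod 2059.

1567

7^1 ≡ 7 (mod 2059)
7^2 ≡ 7^2 = 49 ≡ 49 (mod 2059)
7^4 ≡ 49^2 = 2401 ≡ 342 (mod 2059)
7^8 ≡ 342^2 = 116964 ≡ 1660 (mod 2059)
7^16 ≡ 1660^2 = 2755600 ≡ 658 (mod 2059)
7^32 ≡ 658^2 = 432964 ≡ 574 (mod 2059)
7^64 ≡ 574^2 = 329476 ≡ 36 (mod 2059)
7^128 ≡ 36^2 = 1296 ≡ 1296 (mod 2059)
7^256 ≡ 1296^2 = 1679616 ≡ 1531 (mod 2059)
7^512 ≡ 1531^2 = 2343961 ≡ 819 (mod 2059)
7^1024 ≡ 819^2 = 670761 ≡ 1586 (mod 2059)
7^2048 ≡ 1586^2 = 2515396 ≡ 1357 (mod 2059)
2058 = 2048 + 8 + 2 in binary powers of 2.
So 7^2058 ≡ 1357 · 1660 · 49 ≡ 1567 (mod 2059).
Since 1567 ≠ 1, base 7 is a Fermat witness: 2059 is composite.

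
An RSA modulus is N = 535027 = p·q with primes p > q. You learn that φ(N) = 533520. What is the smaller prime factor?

φ(n) = (p−1)(q−1) = n − (p+q) + 1, so p + q = 535027 − 533520 + 1 = 1508.
p and q are the roots of t² − 1508t + 535027 = 0.
Discriminant: 1508² − 4·535027 = 2274064 − 2140108 = 133956; √133956 = 366.
q = (1508 − 366)/2 = 571, p = (1508 + 366)/2 = 937.
Check: 571 · 937 = 535027.

571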